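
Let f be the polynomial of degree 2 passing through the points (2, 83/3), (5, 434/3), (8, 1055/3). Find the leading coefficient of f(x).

Write f(x) = ax^2 + bx + c. Substituting each data point gives a linear system:
  4a + 2b + c = 83/3
  25a + 5b + c = 434/3
  64a + 8b + c = 1055/3
Solving the system yields a = 5, b = 4, c = -1/3.
So f(x) = 5x^2 + 4x - 1/3.
The leading coefficient is 5.

5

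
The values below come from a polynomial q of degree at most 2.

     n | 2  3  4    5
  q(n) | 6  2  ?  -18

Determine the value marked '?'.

-6

On equispaced nodes a degree-2 polynomial has vanishing third forward difference, so
  - q(2) + 3·q(3) - 3·q(4) + q(5) = 0.
Substituting the known values and solving for q(4):
  -3·q(4) = 18
  q(4) = -6.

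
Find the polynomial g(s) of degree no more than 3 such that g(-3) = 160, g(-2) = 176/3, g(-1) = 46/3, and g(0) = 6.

g(s) = -4s^3 + 5s^2 - (1/3)s + 6

Write g(s) = as^3 + bs^2 + cs + d. Substituting each data point gives a linear system:
  -27a + 9b - 3c + d = 160
  -8a + 4b - 2c + d = 176/3
  -a + b - c + d = 46/3
  d = 6
Solving the system yields a = -4, b = 5, c = -1/3, d = 6.
So g(s) = -4s³ + 5s² - (1/3)s + 6.
Check: g(-2) = 176/3. ✓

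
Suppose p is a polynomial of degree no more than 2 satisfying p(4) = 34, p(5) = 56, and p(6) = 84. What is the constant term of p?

6

Write p(u) = au^2 + bu + c. Substituting each data point gives a linear system:
  16a + 4b + c = 34
  25a + 5b + c = 56
  36a + 6b + c = 84
Solving the system yields a = 3, b = -5, c = 6.
So p(u) = 3u^2 - 5u + 6.
The constant term is 6.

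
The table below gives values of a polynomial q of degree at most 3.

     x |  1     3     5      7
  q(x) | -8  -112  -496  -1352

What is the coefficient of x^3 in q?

-4

Write q(x) = ax^3 + bx^2 + cx + d. Substituting each data point gives a linear system:
  a + b + c + d = -8
  27a + 9b + 3c + d = -112
  125a + 25b + 5c + d = -496
  343a + 49b + 7c + d = -1352
Solving the system yields a = -4, b = 1, c = -4, d = -1.
So q(x) = -4x^3 + x^2 - 4x - 1.
The leading coefficient is -4.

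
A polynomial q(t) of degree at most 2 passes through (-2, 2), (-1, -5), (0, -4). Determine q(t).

Using the Lagrange interpolation formula with nodes -2, -1, 0:
  L_0(t) = (t + 1)t / 2
  L_1(t) = (t + 2)t / -1
  L_2(t) = (t + 2)(t + 1) / 2
Then q(t) = 2·L_0(t) - 5·L_1(t) - 4·L_2(t).
Expanding and collecting terms gives q(t) = 4t^2 + 5t - 4.
Check: q(-1) = -5. ✓

q(t) = 4t^2 + 5t - 4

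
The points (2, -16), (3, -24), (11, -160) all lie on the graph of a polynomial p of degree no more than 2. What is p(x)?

p(x) = -x^2 - 3x - 6

Using the Lagrange interpolation formula with nodes 2, 3, 11:
  L_0(x) = (x - 3)(x - 11) / 9
  L_1(x) = (x - 2)(x - 11) / -8
  L_2(x) = (x - 2)(x - 3) / 72
Then p(x) = -16·L_0(x) - 24·L_1(x) - 160·L_2(x).
Expanding and collecting terms gives p(x) = -x^2 - 3x - 6.
Check: p(3) = -24. ✓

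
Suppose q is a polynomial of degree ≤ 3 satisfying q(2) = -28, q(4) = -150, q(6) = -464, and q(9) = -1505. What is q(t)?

Write q(t) = at^3 + bt^2 + ct + d. Substituting each data point gives a linear system:
  8a + 4b + 2c + d = -28
  64a + 16b + 4c + d = -150
  216a + 36b + 6c + d = -464
  729a + 81b + 9c + d = -1505
Solving the system yields a = -2, b = 0, c = -5, d = -2.
So q(t) = -2t^3 - 5t - 2.
Check: q(2) = -28. ✓

q(t) = -2t^3 - 5t - 2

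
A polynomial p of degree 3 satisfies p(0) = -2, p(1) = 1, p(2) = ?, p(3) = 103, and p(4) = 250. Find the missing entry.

28

On equispaced nodes a degree-3 polynomial has vanishing fourth forward difference, so
  p(0) - 4·p(1) + 6·p(2) - 4·p(3) + p(4) = 0.
Substituting the known values and solving for p(2):
  6·p(2) = 168
  p(2) = 28.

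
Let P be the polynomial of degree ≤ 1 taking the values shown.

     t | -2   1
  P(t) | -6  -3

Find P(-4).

-8

Write P(t) = at + b. Substituting each data point gives a linear system:
  -2a + b = -6
  a + b = -3
Solving the system yields a = 1, b = -4.
So P(t) = t - 4.
Then P(-4) = -8.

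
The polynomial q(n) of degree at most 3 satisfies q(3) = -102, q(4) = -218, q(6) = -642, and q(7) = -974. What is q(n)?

Write q(n) = an^3 + bn^2 + cn + d. Substituting each data point gives a linear system:
  27a + 9b + 3c + d = -102
  64a + 16b + 4c + d = -218
  216a + 36b + 6c + d = -642
  343a + 49b + 7c + d = -974
Solving the system yields a = -2, b = -6, c = 0, d = 6.
So q(n) = -2n^3 - 6n^2 + 6.
Check: q(6) = -642. ✓

q(n) = -2n^3 - 6n^2 + 6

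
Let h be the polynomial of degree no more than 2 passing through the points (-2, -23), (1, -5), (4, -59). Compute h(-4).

-75

Forward differences of the values at u = -2, 1, 4:
  h  : -23  -5  -59
  Δ  : 18  -54
  Δ^2: -72
The second differences are constant, confirming degree 2.
Interpolating (Newton forward form) and evaluating at u = -4 gives h(-4) = -75.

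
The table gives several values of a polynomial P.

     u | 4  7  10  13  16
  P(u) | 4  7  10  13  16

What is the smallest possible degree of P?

1

Forward differences of the values at u = 4, 7, 10, 13, 16:
  P  : 4  7  10  13  16
  Δ  : 3  3  3  3
  Δ^2: 0  0  0
  Δ^3: 0  0
  Δ^4: 0
The first differences are constant (3) and nonzero, while all higher differences vanish, so the minimal degree is 1.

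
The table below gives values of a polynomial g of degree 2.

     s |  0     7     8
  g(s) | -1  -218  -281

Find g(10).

Write g(s) = as^2 + bs + c. Substituting each data point gives a linear system:
  c = -1
  49a + 7b + c = -218
  64a + 8b + c = -281
Solving the system yields a = -4, b = -3, c = -1.
So g(s) = -4s^2 - 3s - 1.
Then g(10) = -431.

-431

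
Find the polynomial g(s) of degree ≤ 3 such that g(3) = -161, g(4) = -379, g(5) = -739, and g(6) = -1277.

Write g(s) = as^3 + bs^2 + cs + d. Substituting each data point gives a linear system:
  27a + 9b + 3c + d = -161
  64a + 16b + 4c + d = -379
  125a + 25b + 5c + d = -739
  216a + 36b + 6c + d = -1277
Solving the system yields a = -6, b = 1, c = -3, d = 1.
So g(s) = -6s³ + s² - 3s + 1.
Check: g(6) = -1277. ✓

g(s) = -6s^3 + s^2 - 3s + 1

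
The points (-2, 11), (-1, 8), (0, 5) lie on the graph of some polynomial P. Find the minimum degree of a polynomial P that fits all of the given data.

1

Forward differences of the values at x = -2, -1, 0:
  P  : 11  8  5
  Δ  : -3  -3
  Δ^2: 0
The first differences are constant (-3) and nonzero, while all higher differences vanish, so the minimal degree is 1.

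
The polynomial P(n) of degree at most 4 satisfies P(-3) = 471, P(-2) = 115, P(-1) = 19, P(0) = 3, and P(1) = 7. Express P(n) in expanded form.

Write P(n) = an^4 + bn^3 + cn^2 + dn + e. Substituting each data point gives a linear system:
  81a - 27b + 9c - 3d + e = 471
  16a - 8b + 4c - 2d + e = 115
  a - b + c - d + e = 19
  e = 3
  a + b + c + d + e = 7
Solving the system yields a = 5, b = 0, c = 5, d = -6, e = 3.
So P(n) = 5n^4 + 5n^2 - 6n + 3.
Check: P(-1) = 19. ✓

P(n) = 5n^4 + 5n^2 - 6n + 3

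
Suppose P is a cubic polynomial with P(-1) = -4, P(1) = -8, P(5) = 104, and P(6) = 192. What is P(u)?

Write P(u) = au^3 + bu^2 + cu + d. Substituting each data point gives a linear system:
  -a + b - c + d = -4
  a + b + c + d = -8
  125a + 25b + 5c + d = 104
  216a + 36b + 6c + d = 192
Solving the system yields a = 1, b = 0, c = -3, d = -6.
So P(u) = u^3 - 3u - 6.
Check: P(6) = 192. ✓

P(u) = u^3 - 3u - 6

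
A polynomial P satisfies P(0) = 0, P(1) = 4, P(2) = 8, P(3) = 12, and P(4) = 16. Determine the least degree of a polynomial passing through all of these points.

Forward differences of the values at t = 0, 1, 2, 3, 4:
  P  : 0  4  8  12  16
  Δ  : 4  4  4  4
  Δ^2: 0  0  0
  Δ^3: 0  0
  Δ^4: 0
The first differences are constant (4) and nonzero, while all higher differences vanish, so the minimal degree is 1.

1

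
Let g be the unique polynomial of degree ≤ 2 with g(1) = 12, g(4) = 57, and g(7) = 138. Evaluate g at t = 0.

Forward differences of the values at t = 1, 4, 7:
  g  : 12  57  138
  Δ  : 45  81
  Δ^2: 36
The second differences are constant, confirming degree 2.
Interpolating (Newton forward form) and evaluating at t = 0 gives g(0) = 5.

5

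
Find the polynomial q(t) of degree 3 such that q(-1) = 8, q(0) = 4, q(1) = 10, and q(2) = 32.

Using the Lagrange interpolation formula with nodes -1, 0, 1, 2:
  L_0(t) = t(t - 1)(t - 2) / -6
  L_1(t) = (t + 1)(t - 1)(t - 2) / 2
  L_2(t) = (t + 1)t(t - 2) / -2
  L_3(t) = (t + 1)t(t - 1) / 6
Then q(t) = 8·L_0(t) + 4·L_1(t) + 10·L_2(t) + 32·L_3(t).
Expanding and collecting terms gives q(t) = t^3 + 5t^2 + 4.
Check: q(2) = 32. ✓

q(t) = t^3 + 5t^2 + 4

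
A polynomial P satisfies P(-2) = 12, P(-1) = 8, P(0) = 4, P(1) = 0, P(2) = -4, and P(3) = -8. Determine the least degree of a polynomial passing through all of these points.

Forward differences of the values at u = -2, -1, 0, 1, 2, 3:
  P  : 12  8  4  0  -4  -8
  Δ  : -4  -4  -4  -4  -4
  Δ^2: 0  0  0  0
  Δ^3: 0  0  0
  Δ^4: 0  0
  Δ^5: 0
The first differences are constant (-4) and nonzero, while all higher differences vanish, so the minimal degree is 1.

1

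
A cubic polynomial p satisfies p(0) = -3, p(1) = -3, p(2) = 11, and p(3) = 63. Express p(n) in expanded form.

Write p(n) = an^3 + bn^2 + cn + d. Substituting each data point gives a linear system:
  d = -3
  a + b + c + d = -3
  8a + 4b + 2c + d = 11
  27a + 9b + 3c + d = 63
Solving the system yields a = 4, b = -5, c = 1, d = -3.
So p(n) = 4n^3 - 5n^2 + n - 3.
Check: p(1) = -3. ✓

p(n) = 4n^3 - 5n^2 + n - 3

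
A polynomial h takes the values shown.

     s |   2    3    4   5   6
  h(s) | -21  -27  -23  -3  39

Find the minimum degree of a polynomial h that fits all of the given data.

3

Forward differences of the values at s = 2, 3, 4, 5, 6:
  h  : -21  -27  -23  -3  39
  Δ  : -6  4  20  42
  Δ^2: 10  16  22
  Δ^3: 6  6
  Δ^4: 0
The third differences are constant (6) and nonzero, while all higher differences vanish, so the minimal degree is 3.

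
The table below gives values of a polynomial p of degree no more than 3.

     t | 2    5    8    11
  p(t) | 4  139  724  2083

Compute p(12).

Using the Lagrange interpolation formula with nodes 2, 5, 8, 11:
  L_0(t) = (t - 5)(t - 8)(t - 11) / -162
  L_1(t) = (t - 2)(t - 8)(t - 11) / 54
  L_2(t) = (t - 2)(t - 5)(t - 11) / -54
  L_3(t) = (t - 2)(t - 5)(t - 8) / 162
Then p(t) = 4·L_0(t) + 139·L_1(t) + 724·L_2(t) + 2083·L_3(t).
Expanding and collecting terms gives p(t) = 2t³ - 5t² + 2t + 4.
Evaluating at t = 12: p(12) = 2764.

2764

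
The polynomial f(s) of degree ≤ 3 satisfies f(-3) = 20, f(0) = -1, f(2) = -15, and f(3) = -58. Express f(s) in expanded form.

f(s) = -2s^3 - 2s^2 + 5s - 1

Using the Lagrange interpolation formula with nodes -3, 0, 2, 3:
  L_0(s) = s(s - 2)(s - 3) / -90
  L_1(s) = (s + 3)(s - 2)(s - 3) / 18
  L_2(s) = (s + 3)s(s - 3) / -10
  L_3(s) = (s + 3)s(s - 2) / 18
Then f(s) = 20·L_0(s) - 1·L_1(s) - 15·L_2(s) - 58·L_3(s).
Expanding and collecting terms gives f(s) = -2s^3 - 2s^2 + 5s - 1.
Check: f(2) = -15. ✓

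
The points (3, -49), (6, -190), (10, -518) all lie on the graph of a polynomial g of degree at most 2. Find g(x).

Write g(x) = ax^2 + bx + c. Substituting each data point gives a linear system:
  9a + 3b + c = -49
  36a + 6b + c = -190
  100a + 10b + c = -518
Solving the system yields a = -5, b = -2, c = 2.
So g(x) = -5x^2 - 2x + 2.
Check: g(10) = -518. ✓

g(x) = -5x^2 - 2x + 2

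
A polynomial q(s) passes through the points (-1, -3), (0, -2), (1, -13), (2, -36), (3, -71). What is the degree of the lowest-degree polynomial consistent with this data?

Forward differences of the values at s = -1, 0, 1, 2, 3:
  q  : -3  -2  -13  -36  -71
  Δ  : 1  -11  -23  -35
  Δ^2: -12  -12  -12
  Δ^3: 0  0
  Δ^4: 0
The second differences are constant (-12) and nonzero, while all higher differences vanish, so the minimal degree is 2.

2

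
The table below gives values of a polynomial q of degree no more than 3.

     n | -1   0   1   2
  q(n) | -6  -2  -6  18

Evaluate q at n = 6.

1114

Using the Lagrange interpolation formula with nodes -1, 0, 1, 2:
  L_0(n) = n(n - 1)(n - 2) / -6
  L_1(n) = (n + 1)(n - 1)(n - 2) / 2
  L_2(n) = (n + 1)n(n - 2) / -2
  L_3(n) = (n + 1)n(n - 1) / 6
Then q(n) = -6·L_0(n) - 2·L_1(n) - 6·L_2(n) + 18·L_3(n).
Expanding and collecting terms gives q(n) = 6n^3 - 4n^2 - 6n - 2.
Evaluating at n = 6: q(6) = 1114.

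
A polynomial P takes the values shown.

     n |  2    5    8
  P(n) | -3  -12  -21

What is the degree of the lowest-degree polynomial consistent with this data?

1

Forward differences of the values at n = 2, 5, 8:
  P  : -3  -12  -21
  Δ  : -9  -9
  Δ^2: 0
The first differences are constant (-9) and nonzero, while all higher differences vanish, so the minimal degree is 1.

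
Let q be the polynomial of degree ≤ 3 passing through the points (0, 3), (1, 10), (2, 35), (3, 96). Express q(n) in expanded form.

q(n) = 3n^3 + 4n + 3

Write q(n) = an^3 + bn^2 + cn + d. Substituting each data point gives a linear system:
  d = 3
  a + b + c + d = 10
  8a + 4b + 2c + d = 35
  27a + 9b + 3c + d = 96
Solving the system yields a = 3, b = 0, c = 4, d = 3.
So q(n) = 3n³ + 4n + 3.
Check: q(3) = 96. ✓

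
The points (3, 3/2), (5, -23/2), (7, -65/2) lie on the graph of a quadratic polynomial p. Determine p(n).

p(n) = -n^2 + (3/2)n + 6

Write p(n) = an^2 + bn + c. Substituting each data point gives a linear system:
  9a + 3b + c = 3/2
  25a + 5b + c = -23/2
  49a + 7b + c = -65/2
Solving the system yields a = -1, b = 3/2, c = 6.
So p(n) = -n^2 + (3/2)n + 6.
Check: p(7) = -65/2. ✓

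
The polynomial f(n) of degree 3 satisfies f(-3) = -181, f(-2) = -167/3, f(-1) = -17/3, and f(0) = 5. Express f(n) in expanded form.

f(n) = 6n^3 - (5/3)n^2 + 3n + 5

Using the Lagrange interpolation formula with nodes -3, -2, -1, 0:
  L_0(n) = (n + 2)(n + 1)n / -6
  L_1(n) = (n + 3)(n + 1)n / 2
  L_2(n) = (n + 3)(n + 2)n / -2
  L_3(n) = (n + 3)(n + 2)(n + 1) / 6
Then f(n) = -181·L_0(n) - 167/3·L_1(n) - 17/3·L_2(n) + 5·L_3(n).
Expanding and collecting terms gives f(n) = 6n^3 - (5/3)n^2 + 3n + 5.
Check: f(-3) = -181. ✓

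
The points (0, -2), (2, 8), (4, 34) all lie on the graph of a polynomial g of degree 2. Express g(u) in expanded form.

g(u) = 2u^2 + u - 2

Write g(u) = au^2 + bu + c. Substituting each data point gives a linear system:
  c = -2
  4a + 2b + c = 8
  16a + 4b + c = 34
Solving the system yields a = 2, b = 1, c = -2.
So g(u) = 2u^2 + u - 2.
Check: g(0) = -2. ✓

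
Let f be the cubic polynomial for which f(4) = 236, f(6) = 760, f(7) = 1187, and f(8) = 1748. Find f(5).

Write f(s) = as^3 + bs^2 + cs + d. Substituting each data point gives a linear system:
  64a + 16b + 4c + d = 236
  216a + 36b + 6c + d = 760
  343a + 49b + 7c + d = 1187
  512a + 64b + 8c + d = 1748
Solving the system yields a = 3, b = 4, c = -6, d = 4.
So f(s) = 3s³ + 4s² - 6s + 4.
Then f(5) = 449.

449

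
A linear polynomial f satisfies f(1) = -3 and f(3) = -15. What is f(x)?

f(x) = -6x + 3

Write f(x) = ax + b. Substituting each data point gives a linear system:
  a + b = -3
  3a + b = -15
Solving the system yields a = -6, b = 3.
So f(x) = -6x + 3.
Check: f(1) = -3. ✓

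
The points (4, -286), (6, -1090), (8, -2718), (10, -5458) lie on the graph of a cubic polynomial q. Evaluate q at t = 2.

-18

Forward differences of the values at t = 4, 6, 8, 10:
  q  : -286  -1090  -2718  -5458
  Δ  : -804  -1628  -2740
  Δ^2: -824  -1112
  Δ^3: -288
The third differences are constant, confirming degree 3.
Interpolating (Newton forward form) and evaluating at t = 2 gives q(2) = -18.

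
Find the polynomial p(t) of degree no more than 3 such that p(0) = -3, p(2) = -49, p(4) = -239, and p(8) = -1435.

Using the Lagrange interpolation formula with nodes 0, 2, 4, 8:
  L_0(t) = (t - 2)(t - 4)(t - 8) / -64
  L_1(t) = t(t - 4)(t - 8) / 24
  L_2(t) = t(t - 2)(t - 8) / -32
  L_3(t) = t(t - 2)(t - 4) / 192
Then p(t) = -3·L_0(t) - 49·L_1(t) - 239·L_2(t) - 1435·L_3(t).
Expanding and collecting terms gives p(t) = -2t^3 - 6t^2 - 3t - 3.
Check: p(4) = -239. ✓

p(t) = -2t^3 - 6t^2 - 3t - 3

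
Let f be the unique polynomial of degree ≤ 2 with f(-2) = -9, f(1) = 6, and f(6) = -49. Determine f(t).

Using the Lagrange interpolation formula with nodes -2, 1, 6:
  L_0(t) = (t - 1)(t - 6) / 24
  L_1(t) = (t + 2)(t - 6) / -15
  L_2(t) = (t + 2)(t - 1) / 40
Then f(t) = -9·L_0(t) + 6·L_1(t) - 49·L_2(t).
Expanding and collecting terms gives f(t) = -2t^2 + 3t + 5.
Check: f(1) = 6. ✓

f(t) = -2t^2 + 3t + 5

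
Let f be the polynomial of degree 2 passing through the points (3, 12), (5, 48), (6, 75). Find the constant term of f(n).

3

Write f(n) = an^2 + bn + c. Substituting each data point gives a linear system:
  9a + 3b + c = 12
  25a + 5b + c = 48
  36a + 6b + c = 75
Solving the system yields a = 3, b = -6, c = 3.
So f(n) = 3n^2 - 6n + 3.
The constant term is 3.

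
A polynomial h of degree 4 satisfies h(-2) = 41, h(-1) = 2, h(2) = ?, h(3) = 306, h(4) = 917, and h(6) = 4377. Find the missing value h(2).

65

The 5 known points determine the degree-4 polynomial uniquely.
Write h(n) = an^4 + bn^3 + cn^2 + dn + e. Substituting each data point gives a linear system:
  16a - 8b + 4c - 2d + e = 41
  a - b + c - d + e = 2
  81a + 27b + 9c + 3d + e = 306
  256a + 64b + 16c + 4d + e = 917
  1296a + 216b + 36c + 6d + e = 4377
Solving the system yields a = 3, b = 2, c = 2, d = -2, e = -3.
So h(n) = 3n^4 + 2n^3 + 2n^2 - 2n - 3.
Then h(2) = 65.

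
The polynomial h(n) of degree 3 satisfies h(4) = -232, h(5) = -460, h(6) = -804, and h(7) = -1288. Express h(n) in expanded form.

Write h(n) = an^3 + bn^2 + cn + d. Substituting each data point gives a linear system:
  64a + 16b + 4c + d = -232
  125a + 25b + 5c + d = -460
  216a + 36b + 6c + d = -804
  343a + 49b + 7c + d = -1288
Solving the system yields a = -4, b = 2, c = -2, d = 0.
So h(n) = -4n^3 + 2n^2 - 2n.
Check: h(6) = -804. ✓

h(n) = -4n^3 + 2n^2 - 2n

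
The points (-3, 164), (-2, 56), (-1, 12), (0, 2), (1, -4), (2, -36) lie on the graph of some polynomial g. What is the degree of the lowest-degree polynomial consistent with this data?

Forward differences of the values at n = -3, -2, -1, 0, 1, 2:
  g  : 164  56  12  2  -4  -36
  Δ  : -108  -44  -10  -6  -32
  Δ^2: 64  34  4  -26
  Δ^3: -30  -30  -30
  Δ^4: 0  0
  Δ^5: 0
The third differences are constant (-30) and nonzero, while all higher differences vanish, so the minimal degree is 3.

3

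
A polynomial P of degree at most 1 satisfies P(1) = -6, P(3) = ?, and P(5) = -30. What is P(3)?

-18

On equispaced nodes a degree-1 polynomial has vanishing second forward difference, so
  P(1) - 2·P(3) + P(5) = 0.
Substituting the known values and solving for P(3):
  -2·P(3) = 36
  P(3) = -18.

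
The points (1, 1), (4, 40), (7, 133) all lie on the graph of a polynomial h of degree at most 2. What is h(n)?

Write h(n) = an^2 + bn + c. Substituting each data point gives a linear system:
  a + b + c = 1
  16a + 4b + c = 40
  49a + 7b + c = 133
Solving the system yields a = 3, b = -2, c = 0.
So h(n) = 3n^2 - 2n.
Check: h(1) = 1. ✓

h(n) = 3n^2 - 2n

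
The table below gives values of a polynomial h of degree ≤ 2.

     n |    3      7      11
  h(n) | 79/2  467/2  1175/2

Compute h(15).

2203/2

Using the Lagrange interpolation formula with nodes 3, 7, 11:
  L_0(n) = (n - 7)(n - 11) / 32
  L_1(n) = (n - 3)(n - 11) / -16
  L_2(n) = (n - 3)(n - 7) / 32
Then h(n) = 79/2·L_0(n) + 467/2·L_1(n) + 1175/2·L_2(n).
Expanding and collecting terms gives h(n) = 5n² - (3/2)n - 1.
Evaluating at n = 15: h(15) = 2203/2.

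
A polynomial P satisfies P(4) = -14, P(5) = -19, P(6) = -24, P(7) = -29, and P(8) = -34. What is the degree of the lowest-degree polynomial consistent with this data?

Forward differences of the values at x = 4, 5, 6, 7, 8:
  P  : -14  -19  -24  -29  -34
  Δ  : -5  -5  -5  -5
  Δ^2: 0  0  0
  Δ^3: 0  0
  Δ^4: 0
The first differences are constant (-5) and nonzero, while all higher differences vanish, so the minimal degree is 1.

1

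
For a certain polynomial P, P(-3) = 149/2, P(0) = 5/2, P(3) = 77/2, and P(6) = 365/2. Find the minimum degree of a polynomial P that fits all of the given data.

2

Forward differences of the values at x = -3, 0, 3, 6:
  P  : 149/2  5/2  77/2  365/2
  Δ  : -72  36  144
  Δ^2: 108  108
  Δ^3: 0
The second differences are constant (108) and nonzero, while all higher differences vanish, so the minimal degree is 2.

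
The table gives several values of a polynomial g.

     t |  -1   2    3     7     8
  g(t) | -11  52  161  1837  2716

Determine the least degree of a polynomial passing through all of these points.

Divided differences on the nodes -1, 2, 3, 7, 8:
  order 0: -11  52  161  1837  2716
  order 1: 21  109  419  879
  order 2: 22  62  92
  order 3: 5  5
  order 4: 0
The order-3 divided differences are all 5 (nonzero) and every higher order vanishes, so the data lies on a polynomial of degree exactly 3.

3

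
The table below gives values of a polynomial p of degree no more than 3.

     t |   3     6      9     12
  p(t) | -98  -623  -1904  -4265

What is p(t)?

p(t) = -2t^3 - 6t^2 + 5t - 5

Write p(t) = at^3 + bt^2 + ct + d. Substituting each data point gives a linear system:
  27a + 9b + 3c + d = -98
  216a + 36b + 6c + d = -623
  729a + 81b + 9c + d = -1904
  1728a + 144b + 12c + d = -4265
Solving the system yields a = -2, b = -6, c = 5, d = -5.
So p(t) = -2t³ - 6t² + 5t - 5.
Check: p(12) = -4265. ✓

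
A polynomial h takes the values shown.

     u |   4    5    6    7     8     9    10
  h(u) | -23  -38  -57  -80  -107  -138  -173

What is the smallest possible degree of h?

Forward differences of the values at u = 4, 5, 6, 7, 8, 9, 10:
  h  : -23  -38  -57  -80  -107  -138  -173
  Δ  : -15  -19  -23  -27  -31  -35
  Δ^2: -4  -4  -4  -4  -4
  Δ^3: 0  0  0  0
  Δ^4: 0  0  0
  Δ^5: 0  0
  Δ^6: 0
The second differences are constant (-4) and nonzero, while all higher differences vanish, so the minimal degree is 2.

2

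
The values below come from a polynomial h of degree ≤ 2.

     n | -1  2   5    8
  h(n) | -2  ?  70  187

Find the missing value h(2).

The 3 known points determine the degree-2 polynomial uniquely.
Write h(n) = an^2 + bn + c. Substituting each data point gives a linear system:
  a - b + c = -2
  25a + 5b + c = 70
  64a + 8b + c = 187
Solving the system yields a = 3, b = 0, c = -5.
So h(n) = 3n^2 - 5.
Then h(2) = 7.

7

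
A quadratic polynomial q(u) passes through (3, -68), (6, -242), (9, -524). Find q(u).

Using the Lagrange interpolation formula with nodes 3, 6, 9:
  L_0(u) = (u - 6)(u - 9) / 18
  L_1(u) = (u - 3)(u - 9) / -9
  L_2(u) = (u - 3)(u - 6) / 18
Then q(u) = -68·L_0(u) - 242·L_1(u) - 524·L_2(u).
Expanding and collecting terms gives q(u) = -6u^2 - 4u - 2.
Check: q(9) = -524. ✓

q(u) = -6u^2 - 4u - 2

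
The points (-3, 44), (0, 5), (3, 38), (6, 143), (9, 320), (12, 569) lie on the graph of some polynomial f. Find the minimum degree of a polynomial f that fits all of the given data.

2

Forward differences of the values at t = -3, 0, 3, 6, 9, 12:
  f  : 44  5  38  143  320  569
  Δ  : -39  33  105  177  249
  Δ^2: 72  72  72  72
  Δ^3: 0  0  0
  Δ^4: 0  0
  Δ^5: 0
The second differences are constant (72) and nonzero, while all higher differences vanish, so the minimal degree is 2.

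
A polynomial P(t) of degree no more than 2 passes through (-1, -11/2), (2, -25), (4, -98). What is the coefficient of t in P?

Write P(t) = at^2 + bt + c. Substituting each data point gives a linear system:
  a - b + c = -11/2
  4a + 2b + c = -25
  16a + 4b + c = -98
Solving the system yields a = -6, b = -1/2, c = 0.
So P(t) = -6t^2 - (1/2)t.
The coefficient of t is -1/2.

-1/2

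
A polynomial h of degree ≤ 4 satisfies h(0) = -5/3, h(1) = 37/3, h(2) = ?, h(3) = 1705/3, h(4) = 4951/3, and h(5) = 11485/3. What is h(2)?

397/3

The 5 known points determine the degree-4 polynomial uniquely.
Write h(t) = at^4 + bt^3 + ct^2 + dt + e. Substituting each data point gives a linear system:
  e = -5/3
  a + b + c + d + e = 37/3
  81a + 27b + 9c + 3d + e = 1705/3
  256a + 64b + 16c + 4d + e = 4951/3
  625a + 125b + 25c + 5d + e = 11485/3
Solving the system yields a = 5, b = 5, c = 3, d = 1, e = -5/3.
So h(t) = 5t⁴ + 5t³ + 3t² + t - 5/3.
Then h(2) = 397/3.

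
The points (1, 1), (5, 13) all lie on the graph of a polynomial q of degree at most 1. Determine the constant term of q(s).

Write q(s) = as + b. Substituting each data point gives a linear system:
  a + b = 1
  5a + b = 13
Solving the system yields a = 3, b = -2.
So q(s) = 3s - 2.
The constant term is -2.

-2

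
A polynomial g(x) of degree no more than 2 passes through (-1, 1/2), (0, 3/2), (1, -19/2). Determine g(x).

Write g(x) = ax^2 + bx + c. Substituting each data point gives a linear system:
  a - b + c = 1/2
  c = 3/2
  a + b + c = -19/2
Solving the system yields a = -6, b = -5, c = 3/2.
So g(x) = -6x^2 - 5x + 3/2.
Check: g(-1) = 1/2. ✓

g(x) = -6x^2 - 5x + 3/2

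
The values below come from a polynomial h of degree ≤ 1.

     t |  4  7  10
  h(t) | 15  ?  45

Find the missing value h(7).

On equispaced nodes a degree-1 polynomial has vanishing second forward difference, so
  h(4) - 2·h(7) + h(10) = 0.
Substituting the known values and solving for h(7):
  -2·h(7) = -60
  h(7) = 30.

30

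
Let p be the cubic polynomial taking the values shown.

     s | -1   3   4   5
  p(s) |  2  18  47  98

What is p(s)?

Using the Lagrange interpolation formula with nodes -1, 3, 4, 5:
  L_0(s) = (s - 3)(s - 4)(s - 5) / -120
  L_1(s) = (s + 1)(s - 4)(s - 5) / 8
  L_2(s) = (s + 1)(s - 3)(s - 5) / -5
  L_3(s) = (s + 1)(s - 3)(s - 4) / 12
Then p(s) = 2·L_0(s) + 18·L_1(s) + 47·L_2(s) + 98·L_3(s).
Expanding and collecting terms gives p(s) = s^3 - s^2 - s + 3.
Check: p(3) = 18. ✓

p(s) = s^3 - s^2 - s + 3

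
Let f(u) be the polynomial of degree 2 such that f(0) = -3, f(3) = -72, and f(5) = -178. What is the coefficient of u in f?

-5

Write f(u) = au^2 + bu + c. Substituting each data point gives a linear system:
  c = -3
  9a + 3b + c = -72
  25a + 5b + c = -178
Solving the system yields a = -6, b = -5, c = -3.
So f(u) = -6u^2 - 5u - 3.
The coefficient of u is -5.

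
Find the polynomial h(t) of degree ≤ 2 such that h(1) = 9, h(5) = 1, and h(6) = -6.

h(t) = -t^2 + 4t + 6

Write h(t) = at^2 + bt + c. Substituting each data point gives a linear system:
  a + b + c = 9
  25a + 5b + c = 1
  36a + 6b + c = -6
Solving the system yields a = -1, b = 4, c = 6.
So h(t) = -t² + 4t + 6.
Check: h(6) = -6. ✓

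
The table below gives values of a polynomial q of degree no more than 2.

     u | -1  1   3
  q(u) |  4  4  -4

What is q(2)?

1

Forward differences of the values at u = -1, 1, 3:
  q  : 4  4  -4
  Δ  : 0  -8
  Δ^2: -8
The second differences are constant, confirming degree 2.
Interpolating (Newton forward form) and evaluating at u = 2 gives q(2) = 1.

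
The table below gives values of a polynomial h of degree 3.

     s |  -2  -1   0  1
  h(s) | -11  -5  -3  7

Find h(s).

h(s) = 2s^3 + 4s^2 + 4s - 3

Write h(s) = as^3 + bs^2 + cs + d. Substituting each data point gives a linear system:
  -8a + 4b - 2c + d = -11
  -a + b - c + d = -5
  d = -3
  a + b + c + d = 7
Solving the system yields a = 2, b = 4, c = 4, d = -3.
So h(s) = 2s^3 + 4s^2 + 4s - 3.
Check: h(-2) = -11. ✓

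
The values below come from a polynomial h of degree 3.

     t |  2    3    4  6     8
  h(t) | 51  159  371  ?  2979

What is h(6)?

1251

The 4 known points determine the degree-3 polynomial uniquely.
Write h(t) = at^3 + bt^2 + ct + d. Substituting each data point gives a linear system:
  8a + 4b + 2c + d = 51
  27a + 9b + 3c + d = 159
  64a + 16b + 4c + d = 371
  512a + 64b + 8c + d = 2979
Solving the system yields a = 6, b = -2, c = 4, d = 3.
So h(t) = 6t^3 - 2t^2 + 4t + 3.
Then h(6) = 1251.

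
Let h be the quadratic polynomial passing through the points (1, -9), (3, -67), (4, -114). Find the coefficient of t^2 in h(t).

Write h(t) = at^2 + bt + c. Substituting each data point gives a linear system:
  a + b + c = -9
  9a + 3b + c = -67
  16a + 4b + c = -114
Solving the system yields a = -6, b = -5, c = 2.
So h(t) = -6t^2 - 5t + 2.
The leading coefficient is -6.

-6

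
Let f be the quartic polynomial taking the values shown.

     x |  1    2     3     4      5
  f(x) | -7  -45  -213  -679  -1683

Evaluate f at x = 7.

Using the Lagrange interpolation formula with nodes 1, 2, 3, 4, 5:
  L_0(x) = (x - 2)(x - 3)(x - 4)(x - 5) / 24
  L_1(x) = (x - 1)(x - 3)(x - 4)(x - 5) / -6
  L_2(x) = (x - 1)(x - 2)(x - 4)(x - 5) / 4
  L_3(x) = (x - 1)(x - 2)(x - 3)(x - 5) / -6
  L_4(x) = (x - 1)(x - 2)(x - 3)(x - 4) / 24
Then f(x) = -7·L_0(x) - 45·L_1(x) - 213·L_2(x) - 679·L_3(x) - 1683·L_4(x).
Expanding and collecting terms gives f(x) = -3x⁴ + 2x³ - 2x² - x - 3.
Evaluating at x = 7: f(7) = -6625.

-6625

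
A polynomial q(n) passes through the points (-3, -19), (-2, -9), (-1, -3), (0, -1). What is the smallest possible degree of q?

2

Forward differences of the values at n = -3, -2, -1, 0:
  q  : -19  -9  -3  -1
  Δ  : 10  6  2
  Δ^2: -4  -4
  Δ^3: 0
The second differences are constant (-4) and nonzero, while all higher differences vanish, so the minimal degree is 2.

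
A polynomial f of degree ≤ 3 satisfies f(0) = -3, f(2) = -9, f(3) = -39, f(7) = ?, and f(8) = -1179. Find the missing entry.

The 4 known points determine the degree-3 polynomial uniquely.
Write f(u) = au^3 + bu^2 + cu + d. Substituting each data point gives a linear system:
  d = -3
  8a + 4b + 2c + d = -9
  27a + 9b + 3c + d = -39
  512a + 64b + 8c + d = -1179
Solving the system yields a = -3, b = 6, c = -3, d = -3.
So f(u) = -3u^3 + 6u^2 - 3u - 3.
Then f(7) = -759.

-759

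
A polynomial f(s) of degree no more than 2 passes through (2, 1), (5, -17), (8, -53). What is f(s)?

Write f(s) = as^2 + bs + c. Substituting each data point gives a linear system:
  4a + 2b + c = 1
  25a + 5b + c = -17
  64a + 8b + c = -53
Solving the system yields a = -1, b = 1, c = 3.
So f(s) = -s^2 + s + 3.
Check: f(8) = -53. ✓

f(s) = -s^2 + s + 3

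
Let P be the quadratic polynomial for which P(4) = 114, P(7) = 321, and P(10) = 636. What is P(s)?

Write P(s) = as^2 + bs + c. Substituting each data point gives a linear system:
  16a + 4b + c = 114
  49a + 7b + c = 321
  100a + 10b + c = 636
Solving the system yields a = 6, b = 3, c = 6.
So P(s) = 6s^2 + 3s + 6.
Check: P(7) = 321. ✓

P(s) = 6s^2 + 3s + 6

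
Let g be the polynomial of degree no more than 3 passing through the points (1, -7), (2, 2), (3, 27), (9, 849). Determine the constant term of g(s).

Write g(s) = as^3 + bs^2 + cs + d. Substituting each data point gives a linear system:
  a + b + c + d = -7
  8a + 4b + 2c + d = 2
  27a + 9b + 3c + d = 27
  729a + 81b + 9c + d = 849
Solving the system yields a = 1, b = 2, c = -4, d = -6.
So g(s) = s^3 + 2s^2 - 4s - 6.
The constant term is -6.

-6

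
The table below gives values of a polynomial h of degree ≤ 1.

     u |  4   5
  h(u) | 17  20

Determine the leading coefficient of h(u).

3

Write h(u) = au + b. Substituting each data point gives a linear system:
  4a + b = 17
  5a + b = 20
Solving the system yields a = 3, b = 5.
So h(u) = 3u + 5.
The leading coefficient is 3.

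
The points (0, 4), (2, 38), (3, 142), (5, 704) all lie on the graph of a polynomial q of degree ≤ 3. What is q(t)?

q(t) = 6t^3 - t^2 - 5t + 4

Write q(t) = at^3 + bt^2 + ct + d. Substituting each data point gives a linear system:
  d = 4
  8a + 4b + 2c + d = 38
  27a + 9b + 3c + d = 142
  125a + 25b + 5c + d = 704
Solving the system yields a = 6, b = -1, c = -5, d = 4.
So q(t) = 6t^3 - t^2 - 5t + 4.
Check: q(3) = 142. ✓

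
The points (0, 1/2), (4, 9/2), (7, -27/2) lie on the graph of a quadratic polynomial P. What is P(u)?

P(u) = -u^2 + 5u + 1/2

Write P(u) = au^2 + bu + c. Substituting each data point gives a linear system:
  c = 1/2
  16a + 4b + c = 9/2
  49a + 7b + c = -27/2
Solving the system yields a = -1, b = 5, c = 1/2.
So P(u) = -u^2 + 5u + 1/2.
Check: P(0) = 1/2. ✓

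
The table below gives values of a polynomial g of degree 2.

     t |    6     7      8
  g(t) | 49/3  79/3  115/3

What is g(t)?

g(t) = t^2 - 3t - 5/3

Write g(t) = at^2 + bt + c. Substituting each data point gives a linear system:
  36a + 6b + c = 49/3
  49a + 7b + c = 79/3
  64a + 8b + c = 115/3
Solving the system yields a = 1, b = -3, c = -5/3.
So g(t) = t² - 3t - 5/3.
Check: g(6) = 49/3. ✓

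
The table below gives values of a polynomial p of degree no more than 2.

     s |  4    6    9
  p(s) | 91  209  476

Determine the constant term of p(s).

-1

Write p(s) = as^2 + bs + c. Substituting each data point gives a linear system:
  16a + 4b + c = 91
  36a + 6b + c = 209
  81a + 9b + c = 476
Solving the system yields a = 6, b = -1, c = -1.
So p(s) = 6s^2 - s - 1.
The constant term is -1.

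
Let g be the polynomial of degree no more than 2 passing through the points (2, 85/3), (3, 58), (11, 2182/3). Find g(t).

g(t) = 6t^2 - (1/3)t + 5

Write g(t) = at^2 + bt + c. Substituting each data point gives a linear system:
  4a + 2b + c = 85/3
  9a + 3b + c = 58
  121a + 11b + c = 2182/3
Solving the system yields a = 6, b = -1/3, c = 5.
So g(t) = 6t^2 - (1/3)t + 5.
Check: g(11) = 2182/3. ✓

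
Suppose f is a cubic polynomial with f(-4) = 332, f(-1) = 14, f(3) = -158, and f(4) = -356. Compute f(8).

Write f(x) = ax^3 + bx^2 + cx + d. Substituting each data point gives a linear system:
  -64a + 16b - 4c + d = 332
  -a + b - c + d = 14
  27a + 9b + 3c + d = -158
  64a + 16b + 4c + d = -356
Solving the system yields a = -5, b = -1, c = -6, d = 4.
So f(x) = -5x^3 - x^2 - 6x + 4.
Then f(8) = -2668.

-2668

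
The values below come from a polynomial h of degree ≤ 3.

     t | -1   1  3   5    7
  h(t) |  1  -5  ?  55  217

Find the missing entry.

On equispaced nodes a degree-3 polynomial has vanishing fourth forward difference, so
  h(-1) - 4·h(1) + 6·h(3) - 4·h(5) + h(7) = 0.
Substituting the known values and solving for h(3):
  6·h(3) = -18
  h(3) = -3.

-3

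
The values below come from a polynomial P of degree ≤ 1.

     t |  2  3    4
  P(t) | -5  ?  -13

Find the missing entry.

-9

The 2 known points determine the degree-1 polynomial uniquely.
Write P(t) = at + b. Substituting each data point gives a linear system:
  2a + b = -5
  4a + b = -13
Solving the system yields a = -4, b = 3.
So P(t) = -4t + 3.
Then P(3) = -9.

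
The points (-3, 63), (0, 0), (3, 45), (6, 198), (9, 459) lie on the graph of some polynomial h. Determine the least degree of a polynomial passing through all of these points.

2

Forward differences of the values at n = -3, 0, 3, 6, 9:
  h  : 63  0  45  198  459
  Δ  : -63  45  153  261
  Δ^2: 108  108  108
  Δ^3: 0  0
  Δ^4: 0
The second differences are constant (108) and nonzero, while all higher differences vanish, so the minimal degree is 2.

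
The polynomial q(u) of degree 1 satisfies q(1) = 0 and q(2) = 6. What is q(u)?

Write q(u) = au + b. Substituting each data point gives a linear system:
  a + b = 0
  2a + b = 6
Solving the system yields a = 6, b = -6.
So q(u) = 6u - 6.
Check: q(1) = 0. ✓

q(u) = 6u - 6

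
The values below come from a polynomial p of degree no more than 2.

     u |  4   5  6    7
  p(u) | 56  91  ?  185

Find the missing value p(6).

The 3 known points determine the degree-2 polynomial uniquely.
Write p(u) = au^2 + bu + c. Substituting each data point gives a linear system:
  16a + 4b + c = 56
  25a + 5b + c = 91
  49a + 7b + c = 185
Solving the system yields a = 4, b = -1, c = -4.
So p(u) = 4u² - u - 4.
Then p(6) = 134.

134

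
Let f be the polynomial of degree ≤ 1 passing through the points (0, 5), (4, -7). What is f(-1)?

Using the Lagrange interpolation formula with nodes 0, 4:
  L_0(n) = (n - 4) / -4
  L_1(n) = n / 4
Then f(n) = 5·L_0(n) - 7·L_1(n).
Expanding and collecting terms gives f(n) = -3n + 5.
Evaluating at n = -1: f(-1) = 8.

8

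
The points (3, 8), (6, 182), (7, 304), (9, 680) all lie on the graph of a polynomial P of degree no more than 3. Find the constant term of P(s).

-4

Write P(s) = as^3 + bs^2 + cs + d. Substituting each data point gives a linear system:
  27a + 9b + 3c + d = 8
  216a + 36b + 6c + d = 182
  343a + 49b + 7c + d = 304
  729a + 81b + 9c + d = 680
Solving the system yields a = 1, b = 0, c = -5, d = -4.
So P(s) = s^3 - 5s - 4.
The constant term is -4.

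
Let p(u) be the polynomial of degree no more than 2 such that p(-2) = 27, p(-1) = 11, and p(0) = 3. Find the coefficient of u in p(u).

-4

Write p(u) = au^2 + bu + c. Substituting each data point gives a linear system:
  4a - 2b + c = 27
  a - b + c = 11
  c = 3
Solving the system yields a = 4, b = -4, c = 3.
So p(u) = 4u² - 4u + 3.
The coefficient of u is -4.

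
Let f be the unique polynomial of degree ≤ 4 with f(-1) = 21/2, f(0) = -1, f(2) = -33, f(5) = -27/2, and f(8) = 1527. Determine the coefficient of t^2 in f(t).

1/2

Write f(t) = at^4 + bt^3 + ct^2 + dt + e. Substituting each data point gives a linear system:
  a - b + c - d + e = 21/2
  e = -1
  16a + 8b + 4c + 2d + e = -33
  625a + 125b + 25c + 5d + e = -27/2
  4096a + 512b + 64c + 8d + e = 1527
Solving the system yields a = 1, b = -5, c = 1/2, d = -5, e = -1.
So f(t) = t^4 - 5t^3 + (1/2)t^2 - 5t - 1.
The coefficient of t^2 is 1/2.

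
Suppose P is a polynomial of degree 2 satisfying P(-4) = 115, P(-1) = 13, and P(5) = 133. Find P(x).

Write P(x) = ax^2 + bx + c. Substituting each data point gives a linear system:
  16a - 4b + c = 115
  a - b + c = 13
  25a + 5b + c = 133
Solving the system yields a = 6, b = -4, c = 3.
So P(x) = 6x^2 - 4x + 3.
Check: P(5) = 133. ✓

P(x) = 6x^2 - 4x + 3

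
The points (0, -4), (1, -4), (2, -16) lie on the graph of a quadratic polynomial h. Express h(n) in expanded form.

h(n) = -6n^2 + 6n - 4

Using the Lagrange interpolation formula with nodes 0, 1, 2:
  L_0(n) = (n - 1)(n - 2) / 2
  L_1(n) = n(n - 2) / -1
  L_2(n) = n(n - 1) / 2
Then h(n) = -4·L_0(n) - 4·L_1(n) - 16·L_2(n).
Expanding and collecting terms gives h(n) = -6n² + 6n - 4.
Check: h(1) = -4. ✓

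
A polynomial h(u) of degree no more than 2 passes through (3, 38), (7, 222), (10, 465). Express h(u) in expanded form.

Using the Lagrange interpolation formula with nodes 3, 7, 10:
  L_0(u) = (u - 7)(u - 10) / 28
  L_1(u) = (u - 3)(u - 10) / -12
  L_2(u) = (u - 3)(u - 7) / 21
Then h(u) = 38·L_0(u) + 222·L_1(u) + 465·L_2(u).
Expanding and collecting terms gives h(u) = 5u^2 - 4u + 5.
Check: h(10) = 465. ✓

h(u) = 5u^2 - 4u + 5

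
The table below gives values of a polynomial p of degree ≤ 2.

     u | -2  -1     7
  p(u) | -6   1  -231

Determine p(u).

Using the Lagrange interpolation formula with nodes -2, -1, 7:
  L_0(u) = (u + 1)(u - 7) / 9
  L_1(u) = (u + 2)(u - 7) / -8
  L_2(u) = (u + 2)(u + 1) / 72
Then p(u) = -6·L_0(u) + 1·L_1(u) - 231·L_2(u).
Expanding and collecting terms gives p(u) = -4u² - 5u.
Check: p(-2) = -6. ✓

p(u) = -4u^2 - 5u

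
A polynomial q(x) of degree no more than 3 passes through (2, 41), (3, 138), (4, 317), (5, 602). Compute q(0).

Forward differences of the values at x = 2, 3, 4, 5:
  q  : 41  138  317  602
  Δ  : 97  179  285
  Δ^2: 82  106
  Δ^3: 24
The third differences are constant, confirming degree 3.
Interpolating (Newton forward form) and evaluating at x = 0 gives q(0) = -3.

-3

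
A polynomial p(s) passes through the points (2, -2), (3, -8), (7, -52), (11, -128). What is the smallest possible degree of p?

2

Divided differences on the nodes 2, 3, 7, 11:
  order 0: -2  -8  -52  -128
  order 1: -6  -11  -19
  order 2: -1  -1
  order 3: 0
The order-2 divided differences are all -1 (nonzero) and every higher order vanishes, so the data lies on a polynomial of degree exactly 2.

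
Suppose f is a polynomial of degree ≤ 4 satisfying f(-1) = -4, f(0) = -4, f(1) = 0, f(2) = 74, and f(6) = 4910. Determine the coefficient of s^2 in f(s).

-1

Write f(s) = as^4 + bs^3 + cs^2 + ds + e. Substituting each data point gives a linear system:
  a - b + c - d + e = -4
  e = -4
  a + b + c + d + e = 0
  16a + 8b + 4c + 2d + e = 74
  1296a + 216b + 36c + 6d + e = 4910
Solving the system yields a = 3, b = 5, c = -1, d = -3, e = -4.
So f(s) = 3s⁴ + 5s³ - s² - 3s - 4.
The coefficient of s^2 is -1.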